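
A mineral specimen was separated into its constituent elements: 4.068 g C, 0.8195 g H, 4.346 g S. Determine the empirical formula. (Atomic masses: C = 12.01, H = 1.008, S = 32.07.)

C5H12S2

C: 4.068 g ÷ 12.01 g/mol = 0.3387 mol
H: 0.8195 g ÷ 1.008 g/mol = 0.813 mol
S: 4.346 g ÷ 32.07 g/mol = 0.1355 mol
Divide by the smallest (0.1355 mol S): C 2.499, H 5.999, S 1.000
Multiply by 2: C 5.00, H 12.00, S 2.00 → C5H12S2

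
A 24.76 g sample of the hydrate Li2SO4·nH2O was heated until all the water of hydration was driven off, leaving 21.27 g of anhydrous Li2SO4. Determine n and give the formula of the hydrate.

Mass of water lost = 24.76 − 21.27 = 3.49 g → 3.49 / 18.02 = 0.1937 mol H2O
Molar mass of Li2SO4 = 109.95 g/mol → mol Li2SO4 = 21.27 / 109.95 = 0.1935
n = 0.1937 / 0.1935 = 1.00 ≈ 1 → Li2SO4·H2O

Li2SO4·H2O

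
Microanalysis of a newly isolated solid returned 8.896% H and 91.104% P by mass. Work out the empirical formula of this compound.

Assume 100 g: 8.896 g H, 91.104 g P.
Moles — H: 8.896 / 1.008 = 8.825 mol; P: 91.104 / 30.97 = 2.942 mol
Ratios (÷ 2.942): H 3.000, P 1.000
≈ 3:1 → H3P

H3P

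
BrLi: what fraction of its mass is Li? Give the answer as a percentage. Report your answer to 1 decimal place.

8.0%

Molar mass = 1(79.90) + 1(6.94) = 86.840 g/mol
Mass of Li per mole = 1 × 6.94 = 6.940 g
% Li = 6.940 / 86.840 × 100 = 8.0%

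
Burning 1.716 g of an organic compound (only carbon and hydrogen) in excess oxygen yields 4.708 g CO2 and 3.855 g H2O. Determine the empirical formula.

CH4

mol C = 4.708 / 44.01 = 0.1070; mass C = 0.1070 × 12.01 = 1.285 g
mol H = 2 × (3.855 / 18.02) = 0.4279; mass H = 0.4279 × 1.008 = 0.4313 g
Smallest is C at 0.107 mol; normalising gives C 1.000, H 4.000
≈ 1:4 → CH4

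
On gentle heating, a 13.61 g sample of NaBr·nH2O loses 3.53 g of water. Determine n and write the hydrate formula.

Mass of anhydrous NaBr = 13.61 − 3.53 = 10.08 g
mol H2O = 3.53 / 18.02 = 0.1959
Molar mass of NaBr = 102.89 g/mol → mol NaBr = 10.08 / 102.89 = 0.09797
n = 0.1959 / 0.09797 = 2.00 ≈ 2 → NaBr·2H2O

NaBr·2H2O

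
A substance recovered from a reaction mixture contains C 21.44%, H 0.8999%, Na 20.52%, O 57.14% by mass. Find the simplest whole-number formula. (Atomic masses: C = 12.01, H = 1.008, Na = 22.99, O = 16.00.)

C2HNaO4

Assume 100 g: 21.44 g C, 0.8999 g H, 20.52 g Na, 57.14 g O.
n(C) = 21.44/12.01 = 1.785, n(H) = 0.8999/1.008 = 0.8928, n(Na) = 20.52/22.99 = 0.8926, n(O) = 57.14/16.00 = 3.571
Ratios (÷ 0.8926): C 2.000, H 1.000, Na 1.000, O 4.001
Ratio ≈ 2:1:1:4, so the empirical formula is C2HNaO4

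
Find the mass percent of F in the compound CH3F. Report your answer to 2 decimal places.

Molar mass = 1(12.01) + 3(1.008) + 1(19.00) = 34.034 g/mol
Mass of F per mole = 1 × 19.00 = 19.000 g
% F = 19.000 / 34.034 × 100 = 55.83%

55.83%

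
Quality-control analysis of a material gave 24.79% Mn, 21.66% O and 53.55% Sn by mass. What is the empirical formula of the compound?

MnO3Sn

Assume 100 g: 24.79 g Mn, 21.66 g O, 53.55 g Sn.
Mn: 24.79 g ÷ 54.94 g/mol = 0.4512 mol
O: 21.66 g ÷ 16.00 g/mol = 1.354 mol
Sn: 53.55 g ÷ 118.71 g/mol = 0.4511 mol
Smallest is Sn at 0.4511 mol; normalising gives Mn 1.000, O 3.001, Sn 1.000
Ratio ≈ 1:3:1, so the empirical formula is MnO3Sn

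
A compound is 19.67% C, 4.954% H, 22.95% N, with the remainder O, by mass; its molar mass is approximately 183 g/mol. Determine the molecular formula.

Assume 100 g: 19.67 g C, 4.954 g H, 22.95 g N, 52.426 g O.
Moles — C: 19.67 / 12.01 = 1.638 mol; H: 4.954 / 1.008 = 4.915 mol; N: 22.95 / 14.01 = 1.638 mol; O: 52.426 / 16.00 = 3.277 mol
Smallest is C at 1.638 mol; normalising gives C 1.000, H 3.001, N 1.000, O 2.001
Ratio ≈ 1:3:1:2, so the empirical formula is CH3NO2
Empirical-formula mass = 61.04 g/mol
n = 183 / 61.04 = 3.00 ≈ 3
Molecular formula = (CH3NO2)×3 = C3H9N3O6

C3H9N3O6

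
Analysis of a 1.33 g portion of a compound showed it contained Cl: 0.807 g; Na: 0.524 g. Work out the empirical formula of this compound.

ClNa

Moles — Cl: 0.807 / 35.45 = 0.02276 mol; Na: 0.524 / 22.99 = 0.02279 mol
Divide by the smallest (0.02276 mol Cl): Cl 1.000, Na 1.001
Ratio ≈ 1:1, so the empirical formula is ClNa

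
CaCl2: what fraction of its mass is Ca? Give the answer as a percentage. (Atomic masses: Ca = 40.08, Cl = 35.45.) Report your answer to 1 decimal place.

Molar mass = 1(40.08) + 2(35.45) = 110.980 g/mol
Mass of Ca per mole = 1 × 40.08 = 40.080 g
% Ca = 40.080 / 110.980 × 100 = 36.1%

36.1%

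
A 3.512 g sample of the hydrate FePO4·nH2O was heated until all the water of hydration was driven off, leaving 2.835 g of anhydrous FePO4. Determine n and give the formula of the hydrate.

Mass of water lost = 3.512 − 2.835 = 0.677 g → 0.677 / 18.02 = 0.03757 mol H2O
Molar mass of FePO4 = 150.82 g/mol → mol FePO4 = 2.835 / 150.82 = 0.0188
n = 0.03757 / 0.0188 = 2.00 ≈ 2 → FePO4·2H2O

FePO4·2H2O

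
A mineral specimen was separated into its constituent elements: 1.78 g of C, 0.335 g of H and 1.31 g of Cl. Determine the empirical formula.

n(C) = 1.78/12.01 = 0.1482, n(H) = 0.335/1.008 = 0.3323, n(Cl) = 1.31/35.45 = 0.03695
Ratios (÷ 0.03695): C 4.011, H 8.994, Cl 1.000
≈ 4:9:1 → C4H9Cl

C4H9Cl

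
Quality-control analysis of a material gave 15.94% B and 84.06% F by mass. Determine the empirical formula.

BF3

Assume 100 g: 15.94 g B, 84.06 g F.
n(B) = 15.94/10.81 = 1.475, n(F) = 84.06/19.00 = 4.424
Divide by the smallest (1.475 mol B): B 1.000, F 3.000
→ BF3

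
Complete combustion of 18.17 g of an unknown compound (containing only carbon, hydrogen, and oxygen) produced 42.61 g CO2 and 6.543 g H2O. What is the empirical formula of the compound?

C8H6O3

mol C = 42.61 / 44.01 = 0.9682; mass C = 0.9682 × 12.01 = 11.63 g
mol H = 2 × (6.543 / 18.02) = 0.7262; mass H = 0.7262 × 1.008 = 0.7320 g
mass O = 18.17 − (12.36) = 5.810 g → mol O = 0.3631
Smallest is O at 0.3631 mol; normalising gives C 2.666, H 2.000, O 1.000
Multiply by 3: C 8.00, H 6.00, O 3.00 → C8H6O3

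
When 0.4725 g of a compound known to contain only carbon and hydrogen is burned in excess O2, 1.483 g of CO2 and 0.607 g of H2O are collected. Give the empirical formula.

CH2

mol C = 1.483 / 44.01 = 0.03370; mass C = 0.03370 × 12.01 = 0.4047 g
mol H = 2 × (0.607 / 18.02) = 0.06737; mass H = 0.06737 × 1.008 = 0.06791 g
Smallest is C at 0.0337 mol; normalising gives C 1.000, H 1.999
Ratio ≈ 1:2, so the empirical formula is CH2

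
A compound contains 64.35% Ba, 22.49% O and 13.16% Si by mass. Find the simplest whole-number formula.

Assume 100 g: 64.35 g Ba, 22.49 g O, 13.16 g Si.
Ba: 64.35 g ÷ 137.33 g/mol = 0.4686 mol
O: 22.49 g ÷ 16.00 g/mol = 1.406 mol
Si: 13.16 g ÷ 28.09 g/mol = 0.4685 mol
Ratios (÷ 0.4685): Ba 1.000, O 3.000, Si 1.000
→ BaO3Si

BaO3Si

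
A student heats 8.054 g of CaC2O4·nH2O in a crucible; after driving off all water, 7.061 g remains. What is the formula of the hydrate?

CaC2O4·H2O

Mass of water lost = 8.054 − 7.061 = 0.993 g → 0.993 / 18.02 = 0.05511 mol H2O
Molar mass of CaC2O4 = 128.10 g/mol → mol CaC2O4 = 7.061 / 128.10 = 0.05512
n = 0.05511 / 0.05512 = 1.00 ≈ 1 → CaC2O4·H2O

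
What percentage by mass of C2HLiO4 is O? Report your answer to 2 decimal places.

Molar mass = 2(12.01) + 1(1.008) + 1(6.94) + 4(16.00) = 95.968 g/mol
Mass of O per mole = 4 × 16.00 = 64.000 g
% O = 64.000 / 95.968 × 100 = 66.69%

66.69%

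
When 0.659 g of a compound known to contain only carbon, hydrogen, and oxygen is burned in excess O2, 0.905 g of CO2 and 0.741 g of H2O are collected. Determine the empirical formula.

mol C = 0.905 / 44.01 = 0.02056; mass C = 0.02056 × 12.01 = 0.2470 g
mol H = 2 × (0.741 / 18.02) = 0.08224; mass H = 0.08224 × 1.008 = 0.08290 g
mass O = 0.659 − (0.3299) = 0.3291 g → mol O = 0.02057
Divide by the smallest (0.02056 mol C): C 1.000, H 3.999, O 1.000
Ratio ≈ 1:4:1, so the empirical formula is CH4O

CH4O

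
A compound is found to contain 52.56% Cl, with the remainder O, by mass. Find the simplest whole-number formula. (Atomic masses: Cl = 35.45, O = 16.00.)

ClO2

Assume 100 g: 52.56 g Cl, 47.44 g O.
Cl: 52.56 g ÷ 35.45 g/mol = 1.483 mol
O: 47.44 g ÷ 16.00 g/mol = 2.965 mol
Ratios (÷ 1.483): Cl 1.000, O 2.000
≈ 1:2 → ClO2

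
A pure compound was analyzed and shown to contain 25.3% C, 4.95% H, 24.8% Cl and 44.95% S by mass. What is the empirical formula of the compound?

Assume 100 g: 25.3 g C, 4.95 g H, 24.8 g Cl, 44.95 g S.
C: 25.3 g ÷ 12.01 g/mol = 2.107 mol
H: 4.95 g ÷ 1.008 g/mol = 4.911 mol
Cl: 24.8 g ÷ 35.45 g/mol = 0.6996 mol
S: 44.95 g ÷ 32.07 g/mol = 1.402 mol
Ratios (÷ 0.6996): C 3.011, H 7.020, Cl 1.000, S 2.004
≈ 3:7:1:2 → C3H7ClS2

C3H7ClS2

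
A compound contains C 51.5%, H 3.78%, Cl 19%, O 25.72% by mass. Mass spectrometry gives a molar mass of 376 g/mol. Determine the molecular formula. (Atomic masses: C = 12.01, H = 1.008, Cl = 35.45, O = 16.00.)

Assume 100 g: 51.5 g C, 3.78 g H, 19 g Cl, 25.72 g O.
Moles — C: 51.5 / 12.01 = 4.288 mol; H: 3.78 / 1.008 = 3.75 mol; Cl: 19 / 35.45 = 0.536 mol; O: 25.72 / 16.00 = 1.607 mol
Smallest is Cl at 0.536 mol; normalising gives C 8.001, H 6.997, Cl 1.000, O 2.999
Ratio ≈ 8:7:1:3, so the empirical formula is C8H7ClO3
Empirical-formula mass = 186.59 g/mol
n = 376 / 186.59 = 2.02 ≈ 2
Molecular formula = (C8H7ClO3)×2 = C16H14Cl2O6

C16H14Cl2O6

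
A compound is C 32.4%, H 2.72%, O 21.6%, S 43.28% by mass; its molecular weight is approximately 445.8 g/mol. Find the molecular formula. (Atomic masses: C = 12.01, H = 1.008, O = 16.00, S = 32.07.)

Assume 100 g: 32.4 g C, 2.72 g H, 21.6 g O, 43.28 g S.
n(C) = 32.4/12.01 = 2.698, n(H) = 2.72/1.008 = 2.698, n(O) = 21.6/16.00 = 1.35, n(S) = 43.28/32.07 = 1.35
Smallest is S at 1.35 mol; normalising gives C 1.999, H 1.999, O 1.000, S 1.000
Ratio ≈ 2:2:1:1, so the empirical formula is C2H2OS
Empirical-formula mass = 74.11 g/mol
n = 445.8 / 74.11 = 6.02 ≈ 6
Molecular formula = (C2H2OS)×6 = C12H12O6S6

C12H12O6S6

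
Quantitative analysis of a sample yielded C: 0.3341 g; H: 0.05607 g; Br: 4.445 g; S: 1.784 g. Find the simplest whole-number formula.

C: 0.3341 g ÷ 12.01 g/mol = 0.02782 mol
H: 0.05607 g ÷ 1.008 g/mol = 0.05563 mol
Br: 4.445 g ÷ 79.90 g/mol = 0.05563 mol
S: 1.784 g ÷ 32.07 g/mol = 0.05563 mol
Ratios (÷ 0.02782): C 1.000, H 2.000, Br 2.000, S 2.000
→ CH2Br2S2

CH2Br2S2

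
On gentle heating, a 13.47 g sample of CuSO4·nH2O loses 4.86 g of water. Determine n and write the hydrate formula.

CuSO4·5H2O

Mass of anhydrous CuSO4 = 13.47 − 4.86 = 8.61 g
mol H2O = 4.86 / 18.02 = 0.2697
Molar mass of CuSO4 = 159.62 g/mol → mol CuSO4 = 8.61 / 159.62 = 0.05394
n = 0.2697 / 0.05394 = 5.00 ≈ 5 → CuSO4·5H2O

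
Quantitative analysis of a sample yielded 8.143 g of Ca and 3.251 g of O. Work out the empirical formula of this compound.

CaO

n(Ca) = 8.143/40.08 = 0.2032, n(O) = 3.251/16.00 = 0.2032
Ratios (÷ 0.2032): Ca 1.000, O 1.000
≈ 1:1 → CaO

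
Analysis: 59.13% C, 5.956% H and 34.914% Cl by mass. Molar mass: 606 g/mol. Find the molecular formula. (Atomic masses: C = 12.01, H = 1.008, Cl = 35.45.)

Assume 100 g: 59.13 g C, 5.956 g H, 34.914 g Cl.
Moles — C: 59.13 / 12.01 = 4.923 mol; H: 5.956 / 1.008 = 5.909 mol; Cl: 34.914 / 35.45 = 0.9849 mol
Divide by the smallest (0.9849 mol Cl): C 4.999, H 5.999, Cl 1.000
≈ 5:6:1 → C5H6Cl
Empirical-formula mass = 101.55 g/mol
n = 606 / 101.55 = 5.97 ≈ 6
Molecular formula = (C5H6Cl)×6 = C30H36Cl6

C30H36Cl6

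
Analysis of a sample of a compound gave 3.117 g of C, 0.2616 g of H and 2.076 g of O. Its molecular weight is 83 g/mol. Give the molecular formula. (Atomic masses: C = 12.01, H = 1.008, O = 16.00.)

C4H4O2

Moles — C: 3.117 / 12.01 = 0.2595 mol; H: 0.2616 / 1.008 = 0.2595 mol; O: 2.076 / 16.00 = 0.1298 mol
Divide by the smallest (0.1298 mol O): C 2.000, H 2.000, O 1.000
→ C2H2O
Empirical-formula mass = 42.04 g/mol
n = 83 / 42.04 = 1.97 ≈ 2
Molecular formula = (C2H2O)×2 = C4H4O2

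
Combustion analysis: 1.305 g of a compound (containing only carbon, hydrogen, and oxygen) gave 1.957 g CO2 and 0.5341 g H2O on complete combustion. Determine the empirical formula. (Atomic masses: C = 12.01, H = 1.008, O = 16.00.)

mol C = 1.957 / 44.01 = 0.04447; mass C = 0.04447 × 12.01 = 0.5341 g
mol H = 2 × (0.5341 / 18.02) = 0.05928; mass H = 0.05928 × 1.008 = 0.05975 g
mass O = 1.305 − (0.5938) = 0.7112 g → mol O = 0.04445
Smallest is O at 0.04445 mol; normalising gives C 1.000, H 1.334, O 1.000
Scaling by 3: C 3.00, H 4.00, O 3.00 → C3H4O3

C3H4O3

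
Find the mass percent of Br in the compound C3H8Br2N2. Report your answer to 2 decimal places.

68.90%

Molar mass = 3(12.01) + 8(1.008) + 2(79.90) + 2(14.01) = 231.914 g/mol
Mass of Br per mole = 2 × 79.90 = 159.800 g
% Br = 159.800 / 231.914 × 100 = 68.90%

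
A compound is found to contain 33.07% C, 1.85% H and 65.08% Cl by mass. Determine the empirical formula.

Assume 100 g: 33.07 g C, 1.85 g H, 65.08 g Cl.
Moles — C: 33.07 / 12.01 = 2.754 mol; H: 1.85 / 1.008 = 1.835 mol; Cl: 65.08 / 35.45 = 1.836 mol
Ratios (÷ 1.835): C 1.500, H 1.000, Cl 1.000
Scaling by 2: C 3.00, H 2.00, Cl 2.00 → C3H2Cl2

C3H2Cl2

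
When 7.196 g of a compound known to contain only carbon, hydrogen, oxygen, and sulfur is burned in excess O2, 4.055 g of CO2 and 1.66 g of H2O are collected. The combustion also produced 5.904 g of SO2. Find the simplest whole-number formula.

CH2O2S

mol C = 4.055 / 44.01 = 0.09214; mass C = 0.09214 × 12.01 = 1.107 g
mol H = 2 × (1.66 / 18.02) = 0.1842; mass H = 0.1842 × 1.008 = 0.1857 g
mol S = 5.904 / 64.07 = 0.09215; mass S = 2.955 g
mass O = 7.196 − (4.248) = 2.948 g → mol O = 0.1843
Divide by the smallest (0.09214 mol C): C 1.000, H 2.000, O 2.000, S 1.000
Ratio ≈ 1:2:2:1, so the empirical formula is CH2O2S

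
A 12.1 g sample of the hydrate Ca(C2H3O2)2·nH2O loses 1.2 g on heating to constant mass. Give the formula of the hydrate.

Mass of anhydrous Ca(C2H3O2)2 = 12.1 − 1.2 = 10.9 g
mol H2O = 1.2 / 18.02 = 0.06659
Molar mass of Ca(C2H3O2)2 = 158.17 g/mol → mol Ca(C2H3O2)2 = 10.9 / 158.17 = 0.06891
n = 0.06659 / 0.06891 = 0.97 ≈ 1 → Ca(C2H3O2)2·H2O

Ca(C2H3O2)2·H2O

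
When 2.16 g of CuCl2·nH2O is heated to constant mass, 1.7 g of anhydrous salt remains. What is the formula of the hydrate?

CuCl2·2H2O

Mass of water lost = 2.16 − 1.7 = 0.46 g → 0.46 / 18.02 = 0.02553 mol H2O
Molar mass of CuCl2 = 134.45 g/mol → mol CuCl2 = 1.7 / 134.45 = 0.01264
n = 0.02553 / 0.01264 = 2.02 ≈ 2 → CuCl2·2H2O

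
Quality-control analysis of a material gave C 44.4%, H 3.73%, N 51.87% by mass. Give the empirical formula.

Assume 100 g: 44.4 g C, 3.73 g H, 51.87 g N.
Moles — C: 44.4 / 12.01 = 3.697 mol; H: 3.73 / 1.008 = 3.7 mol; N: 51.87 / 14.01 = 3.702 mol
Ratios (÷ 3.697): C 1.000, H 1.001, N 1.001
Ratio ≈ 1:1:1, so the empirical formula is CHN

CHN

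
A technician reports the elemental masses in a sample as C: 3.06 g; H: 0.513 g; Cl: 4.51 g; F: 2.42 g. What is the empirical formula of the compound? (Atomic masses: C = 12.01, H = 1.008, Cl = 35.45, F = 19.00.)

C2H4ClF

n(C) = 3.06/12.01 = 0.2548, n(H) = 0.513/1.008 = 0.5089, n(Cl) = 4.51/35.45 = 0.1272, n(F) = 2.42/19.00 = 0.1274
Smallest is Cl at 0.1272 mol; normalising gives C 2.003, H 4.000, Cl 1.000, F 1.001
Ratio ≈ 2:4:1:1, so the empirical formula is C2H4ClF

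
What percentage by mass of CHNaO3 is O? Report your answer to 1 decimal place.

Molar mass = 1(12.01) + 1(1.008) + 1(22.99) + 3(16.00) = 84.008 g/mol
Mass of O per mole = 3 × 16.00 = 48.000 g
% O = 48.000 / 84.008 × 100 = 57.1%

57.1%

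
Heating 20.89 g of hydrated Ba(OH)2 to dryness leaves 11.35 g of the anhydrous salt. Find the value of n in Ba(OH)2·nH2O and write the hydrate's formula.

Ba(OH)2·8H2O

Mass of water lost = 20.89 − 11.35 = 9.54 g → 9.54 / 18.02 = 0.5294 mol H2O
Molar mass of Ba(OH)2 = 171.35 g/mol → mol Ba(OH)2 = 11.35 / 171.35 = 0.06624
n = 0.5294 / 0.06624 = 7.99 ≈ 8 → Ba(OH)2·8H2O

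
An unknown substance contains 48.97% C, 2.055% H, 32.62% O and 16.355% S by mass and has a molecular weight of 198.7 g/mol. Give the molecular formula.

C8H4O4S

Assume 100 g: 48.97 g C, 2.055 g H, 32.62 g O, 16.355 g S.
C: 48.97 g ÷ 12.01 g/mol = 4.077 mol
H: 2.055 g ÷ 1.008 g/mol = 2.039 mol
O: 32.62 g ÷ 16.00 g/mol = 2.039 mol
S: 16.355 g ÷ 32.07 g/mol = 0.51 mol
Smallest is S at 0.51 mol; normalising gives C 7.995, H 3.998, O 3.998, S 1.000
≈ 8:4:4:1 → C8H4O4S
Empirical-formula mass = 196.18 g/mol
n = 198.7 / 196.18 = 1.01 ≈ 1
Molecular formula = empirical formula = C8H4O4S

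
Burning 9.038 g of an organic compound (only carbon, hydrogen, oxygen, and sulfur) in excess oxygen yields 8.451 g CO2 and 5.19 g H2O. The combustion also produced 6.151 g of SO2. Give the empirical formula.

C2H6O2S

mol C = 8.451 / 44.01 = 0.1920; mass C = 0.1920 × 12.01 = 2.306 g
mol H = 2 × (5.19 / 18.02) = 0.5760; mass H = 0.5760 × 1.008 = 0.5806 g
mol S = 6.151 / 64.07 = 0.09600; mass S = 3.079 g
mass O = 9.038 − (5.966) = 3.072 g → mol O = 0.1920
Smallest is S at 0.096 mol; normalising gives C 2.000, H 6.000, O 2.000, S 1.000
Ratio ≈ 2:6:2:1, so the empirical formula is C2H6O2S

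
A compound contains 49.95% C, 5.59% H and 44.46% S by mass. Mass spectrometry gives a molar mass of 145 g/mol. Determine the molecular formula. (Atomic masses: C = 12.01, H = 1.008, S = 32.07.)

Assume 100 g: 49.95 g C, 5.59 g H, 44.46 g S.
n(C) = 49.95/12.01 = 4.159, n(H) = 5.59/1.008 = 5.546, n(S) = 44.46/32.07 = 1.386
Smallest is S at 1.386 mol; normalising gives C 3.000, H 4.000, S 1.000
Ratio ≈ 3:4:1, so the empirical formula is C3H4S
Empirical-formula mass = 72.13 g/mol
n = 145 / 72.13 = 2.01 ≈ 2
Molecular formula = (C3H4S)×2 = C6H8S2

C6H8S2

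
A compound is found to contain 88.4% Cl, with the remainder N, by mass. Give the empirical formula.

Assume 100 g: 88.4 g Cl, 11.6 g N.
n(Cl) = 88.4/35.45 = 2.494, n(N) = 11.6/14.01 = 0.828
Divide by the smallest (0.828 mol N): Cl 3.012, N 1.000
→ Cl3N

Cl3N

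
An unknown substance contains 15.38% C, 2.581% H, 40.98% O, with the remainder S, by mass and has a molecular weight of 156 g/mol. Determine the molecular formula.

C2H4O4S2

Assume 100 g: 15.38 g C, 2.581 g H, 40.98 g O, 41.059 g S.
C: 15.38 g ÷ 12.01 g/mol = 1.281 mol
H: 2.581 g ÷ 1.008 g/mol = 2.561 mol
O: 40.98 g ÷ 16.00 g/mol = 2.561 mol
S: 41.059 g ÷ 32.07 g/mol = 1.28 mol
Divide by the smallest (1.28 mol S): C 1.000, H 2.000, O 2.001, S 1.000
→ CH2O2S
Empirical-formula mass = 78.10 g/mol
n = 156 / 78.10 = 2.00 ≈ 2
Molecular formula = (CH2O2S)×2 = C2H4O4S2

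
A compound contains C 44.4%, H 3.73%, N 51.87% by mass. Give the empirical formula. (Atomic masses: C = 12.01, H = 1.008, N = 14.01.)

Assume 100 g: 44.4 g C, 3.73 g H, 51.87 g N.
C: 44.4 g ÷ 12.01 g/mol = 3.697 mol
H: 3.73 g ÷ 1.008 g/mol = 3.7 mol
N: 51.87 g ÷ 14.01 g/mol = 3.702 mol
Smallest is C at 3.697 mol; normalising gives C 1.000, H 1.001, N 1.001
≈ 1:1:1 → CHN

CHN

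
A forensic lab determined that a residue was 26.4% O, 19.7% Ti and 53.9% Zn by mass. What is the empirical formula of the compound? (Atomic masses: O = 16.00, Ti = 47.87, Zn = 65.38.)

O4TiZn2

Assume 100 g: 26.4 g O, 19.7 g Ti, 53.9 g Zn.
n(O) = 26.4/16.00 = 1.65, n(Ti) = 19.7/47.87 = 0.4115, n(Zn) = 53.9/65.38 = 0.8244
Divide by the smallest (0.4115 mol Ti): O 4.009, Ti 1.000, Zn 2.003
Ratio ≈ 4:1:2, so the empirical formula is O4TiZn2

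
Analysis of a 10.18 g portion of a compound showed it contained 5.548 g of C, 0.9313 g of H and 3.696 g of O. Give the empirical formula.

C2H4O

Moles — C: 5.548 / 12.01 = 0.4619 mol; H: 0.9313 / 1.008 = 0.9239 mol; O: 3.696 / 16.00 = 0.231 mol
Smallest is O at 0.231 mol; normalising gives C 2.000, H 4.000, O 1.000
→ C2H4O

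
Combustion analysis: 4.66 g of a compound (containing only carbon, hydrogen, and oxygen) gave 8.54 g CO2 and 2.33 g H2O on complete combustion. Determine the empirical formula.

mol C = 8.54 / 44.01 = 0.1940; mass C = 0.1940 × 12.01 = 2.331 g
mol H = 2 × (2.33 / 18.02) = 0.2586; mass H = 0.2586 × 1.008 = 0.2607 g
mass O = 4.66 − (2.591) = 2.069 g → mol O = 0.1293
Ratios (÷ 0.1293): C 1.501, H 2.000, O 1.000
Multiply by 2: C 3.00, H 4.00, O 2.00 → C3H4O2

C3H4O2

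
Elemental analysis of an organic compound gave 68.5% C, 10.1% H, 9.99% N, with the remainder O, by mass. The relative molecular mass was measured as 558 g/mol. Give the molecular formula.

C32H56N4O4

Assume 100 g: 68.5 g C, 10.1 g H, 9.99 g N, 11.41 g O.
n(C) = 68.5/12.01 = 5.704, n(H) = 10.1/1.008 = 10.02, n(N) = 9.99/14.01 = 0.7131, n(O) = 11.41/16.00 = 0.7131
Smallest is N at 0.7131 mol; normalising gives C 7.999, H 14.052, N 1.000, O 1.000
Ratio ≈ 8:14:1:1, so the empirical formula is C8H14NO
Empirical-formula mass = 140.20 g/mol
n = 558 / 140.20 = 3.98 ≈ 4
Molecular formula = (C8H14NO)×4 = C32H56N4O4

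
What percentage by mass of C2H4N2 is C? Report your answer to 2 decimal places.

42.84%

Molar mass = 2(12.01) + 4(1.008) + 2(14.01) = 56.072 g/mol
Mass of C per mole = 2 × 12.01 = 24.020 g
% C = 24.020 / 56.072 × 100 = 42.84%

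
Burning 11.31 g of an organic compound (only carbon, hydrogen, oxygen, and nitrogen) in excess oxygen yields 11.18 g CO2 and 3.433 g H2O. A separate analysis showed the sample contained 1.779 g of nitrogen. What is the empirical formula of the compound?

mol C = 11.18 / 44.01 = 0.2540; mass C = 0.2540 × 12.01 = 3.051 g
mol H = 2 × (3.433 / 18.02) = 0.3810; mass H = 0.3810 × 1.008 = 0.3841 g
mol N = 1.779 / 14.01 = 0.1270
mass O = 11.31 − (5.214) = 6.096 g → mol O = 0.3810
Divide by the smallest (0.127 mol N): C 2.001, H 3.001, N 1.000, O 3.000
≈ 2:3:1:3 → C2H3NO3

C2H3NO3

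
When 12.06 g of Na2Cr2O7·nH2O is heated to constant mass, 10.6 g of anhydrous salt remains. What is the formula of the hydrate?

Na2Cr2O7·2H2O

Mass of water lost = 12.06 − 10.6 = 1.46 g → 1.46 / 18.02 = 0.08102 mol H2O
Molar mass of Na2Cr2O7 = 261.98 g/mol → mol Na2Cr2O7 = 10.6 / 261.98 = 0.04046
n = 0.08102 / 0.04046 = 2.00 ≈ 2 → Na2Cr2O7·2H2O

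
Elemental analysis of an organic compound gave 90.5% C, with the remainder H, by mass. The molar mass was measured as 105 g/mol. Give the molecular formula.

C8H10

Assume 100 g: 90.5 g C, 9.5 g H.
n(C) = 90.5/12.01 = 7.535, n(H) = 9.5/1.008 = 9.425
Smallest is C at 7.535 mol; normalising gives C 1.000, H 1.251
Multiply by 4: C 4.00, H 5.00 → C4H5
Empirical-formula mass = 53.08 g/mol
n = 105 / 53.08 = 1.98 ≈ 2
Molecular formula = (C4H5)×2 = C8H10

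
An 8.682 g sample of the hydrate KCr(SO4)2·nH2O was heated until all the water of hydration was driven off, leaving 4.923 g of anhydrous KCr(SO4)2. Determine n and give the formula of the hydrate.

Mass of water lost = 8.682 − 4.923 = 3.759 g → 3.759 / 18.02 = 0.2086 mol H2O
Molar mass of KCr(SO4)2 = 283.24 g/mol → mol KCr(SO4)2 = 4.923 / 283.24 = 0.01738
n = 0.2086 / 0.01738 = 12.00 ≈ 12 → KCr(SO4)2·12H2O

KCr(SO4)2·12H2O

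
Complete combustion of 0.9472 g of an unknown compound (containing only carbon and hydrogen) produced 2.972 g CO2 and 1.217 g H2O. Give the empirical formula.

mol C = 2.972 / 44.01 = 0.06753; mass C = 0.06753 × 12.01 = 0.8110 g
mol H = 2 × (1.217 / 18.02) = 0.1351; mass H = 0.1351 × 1.008 = 0.1362 g
Smallest is C at 0.06753 mol; normalising gives C 1.000, H 2.000
≈ 1:2 → CH2

CH2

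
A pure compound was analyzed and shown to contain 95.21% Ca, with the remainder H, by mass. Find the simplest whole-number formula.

Assume 100 g: 95.21 g Ca, 4.79 g H.
Moles — Ca: 95.21 / 40.08 = 2.375 mol; H: 4.79 / 1.008 = 4.752 mol
Smallest is Ca at 2.375 mol; normalising gives Ca 1.000, H 2.000
Ratio ≈ 1:2, so the empirical formula is CaH2

CaH2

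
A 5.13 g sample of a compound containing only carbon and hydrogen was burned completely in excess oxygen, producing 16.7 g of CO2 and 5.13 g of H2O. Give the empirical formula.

mol C = 16.7 / 44.01 = 0.3795; mass C = 0.3795 × 12.01 = 4.557 g
mol H = 2 × (5.13 / 18.02) = 0.5694; mass H = 0.5694 × 1.008 = 0.5739 g
Ratios (÷ 0.3795): C 1.000, H 1.500
Multiply by 2: C 2.00, H 3.00 → C2H3

C2H3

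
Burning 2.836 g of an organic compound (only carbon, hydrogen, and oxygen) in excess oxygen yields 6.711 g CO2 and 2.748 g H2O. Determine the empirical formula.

C7H14O2

mol C = 6.711 / 44.01 = 0.1525; mass C = 0.1525 × 12.01 = 1.831 g
mol H = 2 × (2.748 / 18.02) = 0.3050; mass H = 0.3050 × 1.008 = 0.3074 g
mass O = 2.836 − (2.139) = 0.6972 g → mol O = 0.04357
Smallest is O at 0.04357 mol; normalising gives C 3.500, H 6.999, O 1.000
Multiply by 2: C 7.00, H 14.00, O 2.00 → C7H14O2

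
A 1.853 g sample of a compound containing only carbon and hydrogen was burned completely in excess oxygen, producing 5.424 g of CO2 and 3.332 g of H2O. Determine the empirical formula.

CH3

mol C = 5.424 / 44.01 = 0.1232; mass C = 0.1232 × 12.01 = 1.480 g
mol H = 2 × (3.332 / 18.02) = 0.3698; mass H = 0.3698 × 1.008 = 0.3728 g
Ratios (÷ 0.1232): C 1.000, H 3.001
→ CH3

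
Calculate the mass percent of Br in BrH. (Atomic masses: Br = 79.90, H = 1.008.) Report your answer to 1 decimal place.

98.8%

Molar mass = 1(79.90) + 1(1.008) = 80.908 g/mol
Mass of Br per mole = 1 × 79.90 = 79.900 g
% Br = 79.900 / 80.908 × 100 = 98.8%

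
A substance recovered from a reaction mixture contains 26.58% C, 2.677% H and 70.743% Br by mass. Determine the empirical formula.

Assume 100 g: 26.58 g C, 2.677 g H, 70.743 g Br.
n(C) = 26.58/12.01 = 2.213, n(H) = 2.677/1.008 = 2.656, n(Br) = 70.743/79.90 = 0.8854
Smallest is Br at 0.8854 mol; normalising gives C 2.500, H 3.000, Br 1.000
×2: C 5.00, H 6.00, Br 2.00 → C5H6Br2

C5H6Br2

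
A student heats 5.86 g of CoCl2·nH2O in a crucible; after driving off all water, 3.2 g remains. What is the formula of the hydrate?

CoCl2·6H2O

Mass of water lost = 5.86 − 3.2 = 2.66 g → 2.66 / 18.02 = 0.1476 mol H2O
Molar mass of CoCl2 = 129.83 g/mol → mol CoCl2 = 3.2 / 129.83 = 0.02465
n = 0.1476 / 0.02465 = 5.99 ≈ 6 → CoCl2·6H2O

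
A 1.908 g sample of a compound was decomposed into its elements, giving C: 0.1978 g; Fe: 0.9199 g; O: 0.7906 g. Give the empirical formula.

C: 0.1978 g ÷ 12.01 g/mol = 0.01647 mol
Fe: 0.9199 g ÷ 55.85 g/mol = 0.01647 mol
O: 0.7906 g ÷ 16.00 g/mol = 0.04941 mol
Ratios (÷ 0.01647): C 1.000, Fe 1.000, O 3.000
≈ 1:1:3 → CFeO3

CFeO3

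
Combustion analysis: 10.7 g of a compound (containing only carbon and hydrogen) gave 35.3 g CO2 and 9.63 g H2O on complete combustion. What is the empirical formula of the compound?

mol C = 35.3 / 44.01 = 0.8021; mass C = 0.8021 × 12.01 = 9.633 g
mol H = 2 × (9.63 / 18.02) = 1.069; mass H = 1.069 × 1.008 = 1.077 g
Smallest is C at 0.8021 mol; normalising gives C 1.000, H 1.333
×3: C 3.00, H 4.00 → C3H4

C3H4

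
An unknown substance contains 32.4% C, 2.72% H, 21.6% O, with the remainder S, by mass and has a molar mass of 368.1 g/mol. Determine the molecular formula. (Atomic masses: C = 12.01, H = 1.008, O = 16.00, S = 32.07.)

Assume 100 g: 32.4 g C, 2.72 g H, 21.6 g O, 43.28 g S.
n(C) = 32.4/12.01 = 2.698, n(H) = 2.72/1.008 = 2.698, n(O) = 21.6/16.00 = 1.35, n(S) = 43.28/32.07 = 1.35
Ratios (÷ 1.35): C 1.999, H 1.999, O 1.000, S 1.000
→ C2H2OS
Empirical-formula mass = 74.11 g/mol
n = 368.1 / 74.11 = 4.97 ≈ 5
Molecular formula = (C2H2OS)×5 = C10H10O5S5

C10H10O5S5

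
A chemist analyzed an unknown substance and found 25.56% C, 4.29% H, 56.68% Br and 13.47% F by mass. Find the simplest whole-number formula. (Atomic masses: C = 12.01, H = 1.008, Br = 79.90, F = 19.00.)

Assume 100 g: 25.56 g C, 4.29 g H, 56.68 g Br, 13.47 g F.
C: 25.56 g ÷ 12.01 g/mol = 2.128 mol
H: 4.29 g ÷ 1.008 g/mol = 4.256 mol
Br: 56.68 g ÷ 79.90 g/mol = 0.7094 mol
F: 13.47 g ÷ 19.00 g/mol = 0.7089 mol
Divide by the smallest (0.7089 mol F): C 3.002, H 6.003, Br 1.001, F 1.000
Ratio ≈ 3:6:1:1, so the empirical formula is C3H6BrF

C3H6BrF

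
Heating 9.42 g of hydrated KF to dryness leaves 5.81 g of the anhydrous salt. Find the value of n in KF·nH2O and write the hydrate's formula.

KF·2H2O

Mass of water lost = 9.42 − 5.81 = 3.61 g → 3.61 / 18.02 = 0.2003 mol H2O
Molar mass of KF = 58.10 g/mol → mol KF = 5.81 / 58.10 = 0.1
n = 0.2003 / 0.1 = 2.00 ≈ 2 → KF·2H2O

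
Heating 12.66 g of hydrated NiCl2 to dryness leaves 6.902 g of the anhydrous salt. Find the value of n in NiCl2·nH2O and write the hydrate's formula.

Mass of water lost = 12.66 − 6.902 = 5.758 g → 5.758 / 18.02 = 0.3195 mol H2O
Molar mass of NiCl2 = 129.59 g/mol → mol NiCl2 = 6.902 / 129.59 = 0.05326
n = 0.3195 / 0.05326 = 6.00 ≈ 6 → NiCl2·6H2O

NiCl2·6H2O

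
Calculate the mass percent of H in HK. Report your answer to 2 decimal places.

2.51%

Molar mass = 1(1.008) + 1(39.10) = 40.108 g/mol
Mass of H per mole = 1 × 1.008 = 1.008 g
% H = 1.008 / 40.108 × 100 = 2.51%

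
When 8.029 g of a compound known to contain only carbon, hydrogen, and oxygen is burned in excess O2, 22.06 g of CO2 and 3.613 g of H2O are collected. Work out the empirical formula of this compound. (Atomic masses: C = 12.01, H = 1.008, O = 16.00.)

C5H4O

mol C = 22.06 / 44.01 = 0.5012; mass C = 0.5012 × 12.01 = 6.020 g
mol H = 2 × (3.613 / 18.02) = 0.4010; mass H = 0.4010 × 1.008 = 0.4042 g
mass O = 8.029 − (6.424) = 1.605 g → mol O = 0.1003
Smallest is O at 0.1003 mol; normalising gives C 4.998, H 3.998, O 1.000
≈ 5:4:1 → C5H4O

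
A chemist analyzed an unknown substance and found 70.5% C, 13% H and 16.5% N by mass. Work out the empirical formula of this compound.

C5H11N

Assume 100 g: 70.5 g C, 13 g H, 16.5 g N.
C: 70.5 g ÷ 12.01 g/mol = 5.87 mol
H: 13 g ÷ 1.008 g/mol = 12.9 mol
N: 16.5 g ÷ 14.01 g/mol = 1.178 mol
Divide by the smallest (1.178 mol N): C 4.984, H 10.951, N 1.000
≈ 5:11:1 → C5H11N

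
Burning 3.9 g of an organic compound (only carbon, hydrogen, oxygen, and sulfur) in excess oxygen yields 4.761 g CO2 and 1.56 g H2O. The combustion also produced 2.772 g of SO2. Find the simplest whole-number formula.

mol C = 4.761 / 44.01 = 0.1082; mass C = 0.1082 × 12.01 = 1.299 g
mol H = 2 × (1.56 / 18.02) = 0.1731; mass H = 0.1731 × 1.008 = 0.1745 g
mol S = 2.772 / 64.07 = 0.04327; mass S = 1.388 g
mass O = 3.9 − (2.861) = 1.039 g → mol O = 0.06492
Smallest is S at 0.04327 mol; normalising gives C 2.500, H 4.002, O 1.501, S 1.000
Scaling by 2: C 5.00, H 8.00, O 3.00, S 2.00 → C5H8O3S2

C5H8O3S2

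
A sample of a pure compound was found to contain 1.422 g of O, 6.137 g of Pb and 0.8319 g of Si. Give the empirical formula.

O: 1.422 g ÷ 16.00 g/mol = 0.08887 mol
Pb: 6.137 g ÷ 207.2 g/mol = 0.02962 mol
Si: 0.8319 g ÷ 28.09 g/mol = 0.02962 mol
Ratios (÷ 0.02962): O 3.001, Pb 1.000, Si 1.000
≈ 3:1:1 → O3PbSi

O3PbSi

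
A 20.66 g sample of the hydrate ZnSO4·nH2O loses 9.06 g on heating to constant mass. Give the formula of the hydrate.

ZnSO4·7H2O

Mass of anhydrous ZnSO4 = 20.66 − 9.06 = 11.6 g
mol H2O = 9.06 / 18.02 = 0.5028
Molar mass of ZnSO4 = 161.45 g/mol → mol ZnSO4 = 11.6 / 161.45 = 0.07185
n = 0.5028 / 0.07185 = 7.00 ≈ 7 → ZnSO4·7H2O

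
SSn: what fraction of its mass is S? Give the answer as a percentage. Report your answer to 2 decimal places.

Molar mass = 1(32.07) + 1(118.71) = 150.780 g/mol
Mass of S per mole = 1 × 32.07 = 32.070 g
% S = 32.070 / 150.780 × 100 = 21.27%

21.27%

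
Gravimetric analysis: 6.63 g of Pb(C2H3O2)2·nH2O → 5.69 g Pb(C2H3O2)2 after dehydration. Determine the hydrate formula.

Pb(C2H3O2)2·3H2O

Mass of water lost = 6.63 − 5.69 = 0.94 g → 0.94 / 18.02 = 0.05216 mol H2O
Molar mass of Pb(C2H3O2)2 = 325.29 g/mol → mol Pb(C2H3O2)2 = 5.69 / 325.29 = 0.01749
n = 0.05216 / 0.01749 = 2.98 ≈ 3 → Pb(C2H3O2)2·3H2O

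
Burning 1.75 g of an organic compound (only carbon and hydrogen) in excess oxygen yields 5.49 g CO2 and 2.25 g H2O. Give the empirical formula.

mol C = 5.49 / 44.01 = 0.1247; mass C = 0.1247 × 12.01 = 1.498 g
mol H = 2 × (2.25 / 18.02) = 0.2497; mass H = 0.2497 × 1.008 = 0.2517 g
Smallest is C at 0.1247 mol; normalising gives C 1.000, H 2.002
≈ 1:2 → CH2

CH2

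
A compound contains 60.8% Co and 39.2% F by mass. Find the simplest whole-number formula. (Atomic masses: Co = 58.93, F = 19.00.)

Assume 100 g: 60.8 g Co, 39.2 g F.
Co: 60.8 g ÷ 58.93 g/mol = 1.032 mol
F: 39.2 g ÷ 19.00 g/mol = 2.063 mol
Smallest is Co at 1.032 mol; normalising gives Co 1.000, F 2.000
Ratio ≈ 1:2, so the empirical formula is CoF2

CoF2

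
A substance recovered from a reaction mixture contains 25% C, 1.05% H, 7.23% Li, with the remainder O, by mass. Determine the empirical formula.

Assume 100 g: 25 g C, 1.05 g H, 7.23 g Li, 66.72 g O.
C: 25 g ÷ 12.01 g/mol = 2.082 mol
H: 1.05 g ÷ 1.008 g/mol = 1.042 mol
Li: 7.23 g ÷ 6.94 g/mol = 1.042 mol
O: 66.72 g ÷ 16.00 g/mol = 4.17 mol
Smallest is H at 1.042 mol; normalising gives C 1.998, H 1.000, Li 1.000, O 4.003
→ C2HLiO4

C2HLiO4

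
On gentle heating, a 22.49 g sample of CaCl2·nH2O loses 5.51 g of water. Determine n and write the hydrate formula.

Mass of anhydrous CaCl2 = 22.49 − 5.51 = 16.98 g
mol H2O = 5.51 / 18.02 = 0.3058
Molar mass of CaCl2 = 110.98 g/mol → mol CaCl2 = 16.98 / 110.98 = 0.153
n = 0.3058 / 0.153 = 2.00 ≈ 2 → CaCl2·2H2O

CaCl2·2H2O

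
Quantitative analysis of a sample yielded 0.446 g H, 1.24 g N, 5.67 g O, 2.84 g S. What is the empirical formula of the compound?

H5NO4S

Moles — H: 0.446 / 1.008 = 0.4425 mol; N: 1.24 / 14.01 = 0.08851 mol; O: 5.67 / 16.00 = 0.3544 mol; S: 2.84 / 32.07 = 0.08856 mol
Divide by the smallest (0.08851 mol N): H 4.999, N 1.000, O 4.004, S 1.001
Ratio ≈ 5:1:4:1, so the empirical formula is H5NO4S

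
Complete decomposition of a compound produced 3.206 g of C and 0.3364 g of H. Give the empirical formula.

C4H5

n(C) = 3.206/12.01 = 0.2669, n(H) = 0.3364/1.008 = 0.3337
Smallest is C at 0.2669 mol; normalising gives C 1.000, H 1.250
×4: C 4.00, H 5.00 → C4H5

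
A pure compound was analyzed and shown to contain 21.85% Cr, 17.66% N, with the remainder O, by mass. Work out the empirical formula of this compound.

Assume 100 g: 21.85 g Cr, 17.66 g N, 60.49 g O.
n(Cr) = 21.85/52.00 = 0.4202, n(N) = 17.66/14.01 = 1.261, n(O) = 60.49/16.00 = 3.781
Divide by the smallest (0.4202 mol Cr): Cr 1.000, N 3.000, O 8.997
→ CrN3O9

CrN3O9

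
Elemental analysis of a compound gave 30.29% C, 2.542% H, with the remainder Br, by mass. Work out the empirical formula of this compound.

Assume 100 g: 30.29 g C, 2.542 g H, 67.168 g Br.
n(C) = 30.29/12.01 = 2.522, n(H) = 2.542/1.008 = 2.522, n(Br) = 67.168/79.90 = 0.8407
Divide by the smallest (0.8407 mol Br): C 3.000, H 3.000, Br 1.000
→ C3H3Br

C3H3Br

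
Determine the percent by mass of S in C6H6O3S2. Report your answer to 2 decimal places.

Molar mass = 6(12.01) + 6(1.008) + 3(16.00) + 2(32.07) = 190.248 g/mol
Mass of S per mole = 2 × 32.07 = 64.140 g
% S = 64.140 / 190.248 × 100 = 33.71%

33.71%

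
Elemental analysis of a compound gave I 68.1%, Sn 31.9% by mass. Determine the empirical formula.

Assume 100 g: 68.1 g I, 31.9 g Sn.
Moles — I: 68.1 / 126.90 = 0.5366 mol; Sn: 31.9 / 118.71 = 0.2687 mol
Divide by the smallest (0.2687 mol Sn): I 1.997, Sn 1.000
≈ 2:1 → I2Sn

I2Sn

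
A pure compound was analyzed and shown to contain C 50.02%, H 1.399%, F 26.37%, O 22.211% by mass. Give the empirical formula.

Assume 100 g: 50.02 g C, 1.399 g H, 26.37 g F, 22.211 g O.
Moles — C: 50.02 / 12.01 = 4.165 mol; H: 1.399 / 1.008 = 1.388 mol; F: 26.37 / 19.00 = 1.388 mol; O: 22.211 / 16.00 = 1.388 mol
Smallest is F at 1.388 mol; normalising gives C 3.001, H 1.000, F 1.000, O 1.000
≈ 3:1:1:1 → C3HFO

C3HFO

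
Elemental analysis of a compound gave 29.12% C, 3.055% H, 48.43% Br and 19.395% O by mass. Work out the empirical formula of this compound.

Assume 100 g: 29.12 g C, 3.055 g H, 48.43 g Br, 19.395 g O.
Moles — C: 29.12 / 12.01 = 2.425 mol; H: 3.055 / 1.008 = 3.031 mol; Br: 48.43 / 79.90 = 0.6061 mol; O: 19.395 / 16.00 = 1.212 mol
Ratios (÷ 0.6061): C 4.000, H 5.000, Br 1.000, O 2.000
≈ 4:5:1:2 → C4H5BrO2

C4H5BrO2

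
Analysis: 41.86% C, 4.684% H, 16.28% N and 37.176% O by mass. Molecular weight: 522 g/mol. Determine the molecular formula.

C18H24N6O12

Assume 100 g: 41.86 g C, 4.684 g H, 16.28 g N, 37.176 g O.
C: 41.86 g ÷ 12.01 g/mol = 3.485 mol
H: 4.684 g ÷ 1.008 g/mol = 4.647 mol
N: 16.28 g ÷ 14.01 g/mol = 1.162 mol
O: 37.176 g ÷ 16.00 g/mol = 2.324 mol
Divide by the smallest (1.162 mol N): C 2.999, H 3.999, N 1.000, O 2.000
→ C3H4NO2
Empirical-formula mass = 86.07 g/mol
n = 522 / 86.07 = 6.06 ≈ 6
Molecular formula = (C3H4NO2)×6 = C18H24N6O12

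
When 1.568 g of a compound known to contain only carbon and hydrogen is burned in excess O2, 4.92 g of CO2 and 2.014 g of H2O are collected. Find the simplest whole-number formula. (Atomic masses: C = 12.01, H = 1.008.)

CH2

mol C = 4.92 / 44.01 = 0.1118; mass C = 0.1118 × 12.01 = 1.343 g
mol H = 2 × (2.014 / 18.02) = 0.2235; mass H = 0.2235 × 1.008 = 0.2253 g
Ratios (÷ 0.1118): C 1.000, H 1.999
≈ 1:2 → CH2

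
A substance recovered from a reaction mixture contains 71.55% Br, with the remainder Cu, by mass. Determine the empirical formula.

Br2Cu

Assume 100 g: 71.55 g Br, 28.45 g Cu.
n(Br) = 71.55/79.90 = 0.8955, n(Cu) = 28.45/63.55 = 0.4477
Ratios (÷ 0.4477): Br 2.000, Cu 1.000
Ratio ≈ 2:1, so the empirical formula is Br2Cu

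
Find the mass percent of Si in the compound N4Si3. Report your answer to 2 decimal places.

60.06%

Molar mass = 4(14.01) + 3(28.09) = 140.310 g/mol
Mass of Si per mole = 3 × 28.09 = 84.270 g
% Si = 84.270 / 140.310 × 100 = 60.06%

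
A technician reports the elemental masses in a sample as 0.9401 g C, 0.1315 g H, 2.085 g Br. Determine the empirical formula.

Moles — C: 0.9401 / 12.01 = 0.07828 mol; H: 0.1315 / 1.008 = 0.1305 mol; Br: 2.085 / 79.90 = 0.0261 mol
Ratios (÷ 0.0261): C 3.000, H 4.999, Br 1.000
→ C3H5Br

C3H5Br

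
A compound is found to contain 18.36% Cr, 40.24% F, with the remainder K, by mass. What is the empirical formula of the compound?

Assume 100 g: 18.36 g Cr, 40.24 g F, 41.4 g K.
Cr: 18.36 g ÷ 52.00 g/mol = 0.3531 mol
F: 40.24 g ÷ 19.00 g/mol = 2.118 mol
K: 41.4 g ÷ 39.10 g/mol = 1.059 mol
Ratios (÷ 0.3531): Cr 1.000, F 5.998, K 2.999
Ratio ≈ 1:6:3, so the empirical formula is CrF6K3

CrF6K3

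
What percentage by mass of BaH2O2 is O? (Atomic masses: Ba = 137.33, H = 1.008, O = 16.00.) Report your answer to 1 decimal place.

Molar mass = 1(137.33) + 2(1.008) + 2(16.00) = 171.346 g/mol
Mass of O per mole = 2 × 16.00 = 32.000 g
% O = 32.000 / 171.346 × 100 = 18.7%

18.7%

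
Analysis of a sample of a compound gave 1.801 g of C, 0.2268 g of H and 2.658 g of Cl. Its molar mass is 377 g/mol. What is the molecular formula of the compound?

C12H18Cl6

Moles — C: 1.801 / 12.01 = 0.15 mol; H: 0.2268 / 1.008 = 0.225 mol; Cl: 2.658 / 35.45 = 0.07498 mol
Ratios (÷ 0.07498): C 2.000, H 3.001, Cl 1.000
→ C2H3Cl
Empirical-formula mass = 62.49 g/mol
n = 377 / 62.49 = 6.03 ≈ 6
Molecular formula = (C2H3Cl)×6 = C12H18Cl6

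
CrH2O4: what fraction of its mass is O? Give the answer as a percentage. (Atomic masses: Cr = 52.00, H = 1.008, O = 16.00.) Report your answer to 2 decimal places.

Molar mass = 1(52.00) + 2(1.008) + 4(16.00) = 118.016 g/mol
Mass of O per mole = 4 × 16.00 = 64.000 g
% O = 64.000 / 118.016 × 100 = 54.23%

54.23%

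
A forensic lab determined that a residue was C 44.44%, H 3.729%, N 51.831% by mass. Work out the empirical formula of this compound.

CHN

Assume 100 g: 44.44 g C, 3.729 g H, 51.831 g N.
n(C) = 44.44/12.01 = 3.7, n(H) = 3.729/1.008 = 3.699, n(N) = 51.831/14.01 = 3.7
Ratios (÷ 3.699): C 1.000, H 1.000, N 1.000
→ CHN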